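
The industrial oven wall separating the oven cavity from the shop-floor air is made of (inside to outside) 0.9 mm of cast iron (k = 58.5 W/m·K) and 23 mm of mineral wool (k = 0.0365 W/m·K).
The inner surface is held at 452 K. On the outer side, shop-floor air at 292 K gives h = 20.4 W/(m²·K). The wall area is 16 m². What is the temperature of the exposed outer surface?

T ≈ 304 K

Treating each layer as a thermal resistance in series:
R_cast iron = L/(kA) = 0.0009/(58.5×16) = 9.615×10^-7 K/W
R_mineral wool = L/(kA) = 0.023/(0.0365×16) = 0.03938 K/W
R_outer film = 1/(h_o·A) = 1/(20.4×16) = 0.003064 K/W
R_total = 0.04245 K/W;  Q = ΔT/R_total = 160/0.04245 = 3769 W
T_interface = T_inner − Q·ΣR(inner→interface) = 452 − 3770×0.03938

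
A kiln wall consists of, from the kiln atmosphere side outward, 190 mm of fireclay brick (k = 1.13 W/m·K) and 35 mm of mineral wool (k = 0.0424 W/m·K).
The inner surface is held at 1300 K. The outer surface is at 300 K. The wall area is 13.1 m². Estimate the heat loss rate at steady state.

Treating each layer as a thermal resistance in series:
R_fireclay brick = L/(kA) = 0.19/(1.13×13.1) = 0.01284 K/W
R_mineral wool = L/(kA) = 0.035/(0.0424×13.1) = 0.06301 K/W
R_total = 0.07585 K/W
Q = ΔT / R_total = 1000 / 0.07585

Q ≈ 13200 W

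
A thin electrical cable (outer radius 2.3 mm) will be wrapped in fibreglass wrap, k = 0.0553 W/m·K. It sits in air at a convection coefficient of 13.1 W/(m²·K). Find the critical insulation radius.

r_cr ≈ 4.22 mm

For a cylinder r_cr = k/h = 0.0553/13.1
r_cr = 4.22 mm; since the bare radius (2.3 mm) is below r_cr, adding a thin layer of insulation will *increase* heat loss.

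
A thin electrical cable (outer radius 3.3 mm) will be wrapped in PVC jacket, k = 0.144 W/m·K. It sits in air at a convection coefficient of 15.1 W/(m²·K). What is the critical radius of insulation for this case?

r_cr ≈ 9.54 mm

For a cylinder r_cr = k/h = 0.144/15.1
r_cr = 9.54 mm; since the bare radius (3.3 mm) is below r_cr, adding a thin layer of insulation will *increase* heat loss.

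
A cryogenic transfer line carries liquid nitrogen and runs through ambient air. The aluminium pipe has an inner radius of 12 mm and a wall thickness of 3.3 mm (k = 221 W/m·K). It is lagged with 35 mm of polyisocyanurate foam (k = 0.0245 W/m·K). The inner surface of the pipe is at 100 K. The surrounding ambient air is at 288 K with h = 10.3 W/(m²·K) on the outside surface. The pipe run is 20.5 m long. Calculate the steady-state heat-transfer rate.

Treating each annulus and film as a series resistance:
R_aluminium pipe wall = ln(15.3/12)/(2π×221×20.5) = 8.535×10^-6 K/W
R_polyisocyanurate foam = ln(50.3/15.3)/(2π×0.0245×20.5) = 0.3771 K/W
R_outer film = 1/(h_o·2πr_oL) = 1/(10.3×2π×0.0503×20.5) = 0.01499 K/W
R_total = 0.3921 K/W
Q = ΔT/R_total = 188/0.3921

Q ≈ 479 W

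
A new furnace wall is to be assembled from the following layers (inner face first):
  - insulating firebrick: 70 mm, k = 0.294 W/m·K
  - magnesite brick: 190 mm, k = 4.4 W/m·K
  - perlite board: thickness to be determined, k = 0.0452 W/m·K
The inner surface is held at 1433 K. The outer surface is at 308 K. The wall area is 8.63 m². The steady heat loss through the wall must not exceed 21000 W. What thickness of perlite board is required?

L ≈ 8.18 mm

Thermal resistances in series:
R_insulating firebrick = L/(kA) = 0.07/(0.294×8.63) = 0.02759 K/W
R_magnesite brick = L/(kA) = 0.19/(4.4×8.63) = 0.005004 K/W
Sum of the known resistances R_other = 0.03259 K/W
Required total resistance R_tot = ΔT/Q_allow = 1125/21000 = 0.05357 K/W
R_perlite board = R_tot − R_other = 0.02098 K/W
L = R·k·A = 0.02098×0.0452×8.63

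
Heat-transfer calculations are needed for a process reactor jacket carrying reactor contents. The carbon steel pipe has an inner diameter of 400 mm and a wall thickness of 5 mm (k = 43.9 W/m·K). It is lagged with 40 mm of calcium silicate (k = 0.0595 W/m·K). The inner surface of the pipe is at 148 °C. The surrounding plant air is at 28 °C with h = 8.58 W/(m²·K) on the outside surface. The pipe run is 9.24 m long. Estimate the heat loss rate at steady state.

Q ≈ 2010 W

Cylindrical conduction, so R = ln(r₂/r₁)/(2πkL) per layer, in series:
R_carbon steel pipe wall = ln(205/200)/(2π×43.9×9.24) = 9.688×10^-6 K/W
R_calcium silicate = ln(245/205)/(2π×0.0595×9.24) = 0.0516 K/W
R_outer film = 1/(h_o·2πr_oL) = 1/(8.58×2π×0.245×9.24) = 0.008194 K/W
R_total = 0.0598 K/W
Q = ΔT/R_total = 120/0.0598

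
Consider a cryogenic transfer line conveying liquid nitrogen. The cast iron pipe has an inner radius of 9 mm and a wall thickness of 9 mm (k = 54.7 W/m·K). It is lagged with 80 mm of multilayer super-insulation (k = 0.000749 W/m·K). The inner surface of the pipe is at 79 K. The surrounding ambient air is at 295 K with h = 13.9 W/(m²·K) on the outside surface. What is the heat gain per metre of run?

Cylindrical conduction, so R = ln(r₂/r₁)/(2πkL) per layer, in series:
R_cast iron pipe wall = ln(18/9)/(2π×54.7×1) = 0.002017 K/W
R_multilayer super-insulation = ln(98/18)/(2π×0.000749×1) = 360.1 K/W
R_outer film = 1/(h_o·2πr_oL) = 1/(13.9×2π×0.098×1) = 0.1168 K/W
R_total = 360.2 K/W
Q = ΔT/R_total = 216/360.2

q′ ≈ 0.6 W/m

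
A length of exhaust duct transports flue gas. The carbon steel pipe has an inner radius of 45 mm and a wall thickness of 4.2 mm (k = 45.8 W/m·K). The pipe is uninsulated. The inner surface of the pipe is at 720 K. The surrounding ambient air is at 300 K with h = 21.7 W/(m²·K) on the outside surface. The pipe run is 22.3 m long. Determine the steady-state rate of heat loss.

Radial resistances (cylindrical: R_cond = ln(r_o/r_i)/(2πkL), R_conv = 1/(h·2πrL)):
R_carbon steel pipe wall = ln(49.2/45)/(2π×45.8×22.3) = 1.39×10^-5 K/W
R_outer film = 1/(h_o·2πr_oL) = 1/(21.7×2π×0.0492×22.3) = 0.006685 K/W
R_total = 0.006699 K/W
Q = ΔT/R_total = 420/0.006699

Q ≈ 62700 W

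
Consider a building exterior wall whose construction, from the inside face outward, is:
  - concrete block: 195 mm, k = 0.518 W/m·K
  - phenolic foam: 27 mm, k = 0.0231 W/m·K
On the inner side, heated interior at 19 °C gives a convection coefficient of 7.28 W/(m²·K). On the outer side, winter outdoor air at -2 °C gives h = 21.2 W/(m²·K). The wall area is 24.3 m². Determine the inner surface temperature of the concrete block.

Series thermal resistances:
R_inner film = 1/(h_i·A) = 1/(7.28×24.3) = 0.005653 K/W
R_concrete block = L/(kA) = 0.195/(0.518×24.3) = 0.01549 K/W
R_phenolic foam = L/(kA) = 0.027/(0.0231×24.3) = 0.0481 K/W
R_outer film = 1/(h_o·A) = 1/(21.2×24.3) = 0.001941 K/W
R_total = 0.07119 K/W;  Q = ΔT/R_total = 21/0.07119 = 295 W
T_interface = T_inner − Q·ΣR(inner→interface) = 19 − 295×0.005653

T ≈ 17.3 °C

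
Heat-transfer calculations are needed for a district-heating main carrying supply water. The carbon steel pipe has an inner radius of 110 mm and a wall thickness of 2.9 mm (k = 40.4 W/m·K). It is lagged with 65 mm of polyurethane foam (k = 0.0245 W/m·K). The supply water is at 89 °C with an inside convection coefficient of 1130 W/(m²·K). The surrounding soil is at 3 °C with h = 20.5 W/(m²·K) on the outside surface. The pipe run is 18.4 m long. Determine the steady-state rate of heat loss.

Per-layer cylindrical resistances, series-summed:
R_inner film = 1/(h_i·2πr₁L) = 1/(1130×2π×0.11×18.4) = 6.959×10^-5 K/W
R_carbon steel pipe wall = ln(112.9/110)/(2π×40.4×18.4) = 5.571×10^-6 K/W
R_polyurethane foam = ln(177.9/112.9)/(2π×0.0245×18.4) = 0.1605 K/W
R_outer film = 1/(h_o·2πr_oL) = 1/(20.5×2π×0.1779×18.4) = 0.002372 K/W
R_total = 0.163 K/W
Q = ΔT/R_total = 86/0.163

Q ≈ 528 W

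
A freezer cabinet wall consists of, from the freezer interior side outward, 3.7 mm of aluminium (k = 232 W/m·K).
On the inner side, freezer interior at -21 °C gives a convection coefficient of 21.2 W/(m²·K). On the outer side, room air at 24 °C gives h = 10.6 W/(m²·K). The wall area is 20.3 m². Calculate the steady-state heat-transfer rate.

Model the wall as resistances in series:
R_inner film = 1/(h_i·A) = 1/(21.2×20.3) = 0.002324 K/W
R_aluminium = L/(kA) = 0.0037/(232×20.3) = 7.856×10^-7 K/W
R_outer film = 1/(h_o·A) = 1/(10.6×20.3) = 0.004647 K/W
R_total = 0.006972 K/W
Q = ΔT / R_total = 45 / 0.006972

Q ≈ 6450 W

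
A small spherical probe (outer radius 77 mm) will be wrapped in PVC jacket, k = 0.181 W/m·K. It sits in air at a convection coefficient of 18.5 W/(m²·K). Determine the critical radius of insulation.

r_cr ≈ 19.6 mm

For a sphere r_cr = 2k/h = 2×0.181/18.5
r_cr = 19.6 mm; since the bare radius (77 mm) is above r_cr, any added insulation will reduce heat loss.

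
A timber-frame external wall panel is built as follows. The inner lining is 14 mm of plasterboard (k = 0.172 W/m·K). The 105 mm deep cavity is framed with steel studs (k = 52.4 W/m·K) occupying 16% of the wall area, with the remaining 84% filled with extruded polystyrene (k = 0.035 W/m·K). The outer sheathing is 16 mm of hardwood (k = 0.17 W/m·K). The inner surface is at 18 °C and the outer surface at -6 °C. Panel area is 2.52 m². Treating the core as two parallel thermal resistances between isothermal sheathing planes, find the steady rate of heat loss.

Q ≈ 322 W

Sheathing layers in series; stud and cavity paths in parallel between them.
R_inner = 0.014/(0.172×2.52) = 0.0323 K/W
R_stud  = 0.105/(52.4×0.16×2.52) = 0.00497 K/W
R_cav   = 0.105/(0.035×0.84×2.52) = 1.417 K/W
1/R_core = 1/R_stud + 1/R_cav → R_core = 0.004952 K/W
R_outer = 0.016/(0.17×2.52) = 0.03735 K/W
R_total = 0.0746 K/W
Q = ΔT/R_total = 24/0.0746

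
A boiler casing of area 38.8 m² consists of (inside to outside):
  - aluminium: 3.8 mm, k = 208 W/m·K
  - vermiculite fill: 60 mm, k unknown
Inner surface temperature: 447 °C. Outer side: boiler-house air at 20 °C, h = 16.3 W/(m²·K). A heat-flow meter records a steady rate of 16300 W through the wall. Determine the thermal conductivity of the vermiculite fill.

Model the wall as resistances in series:
R_aluminium = L/(kA) = 0.0038/(208×38.8) = 4.709×10^-7 K/W
R_outer film = 1/(h_o·A) = 1/(16.3×38.8) = 0.001581 K/W
Sum of known resistances R_other = 0.001582 K/W
Total R = ΔT/Q = 427/16300 = 0.0262 K/W
R_vermiculite fill = R_total − R_other = 0.02461 K/W
k = L/(R·A) = 0.06/(0.02461×38.8)

k ≈ 0.0628 W/(m·K)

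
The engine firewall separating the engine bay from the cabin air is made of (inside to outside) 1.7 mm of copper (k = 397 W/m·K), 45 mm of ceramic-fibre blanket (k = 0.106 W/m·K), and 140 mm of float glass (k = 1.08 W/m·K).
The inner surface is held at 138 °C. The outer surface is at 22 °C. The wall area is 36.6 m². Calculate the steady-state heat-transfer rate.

Thermal resistances in series:
R_copper = L/(kA) = 0.0017/(397×36.6) = 1.17×10^-7 K/W
R_ceramic-fibre blanket = L/(kA) = 0.045/(0.106×36.6) = 0.0116 K/W
R_float glass = L/(kA) = 0.14/(1.08×36.6) = 0.003542 K/W
R_total = 0.01514 K/W
Q = ΔT / R_total = 116 / 0.01514

Q ≈ 7660 W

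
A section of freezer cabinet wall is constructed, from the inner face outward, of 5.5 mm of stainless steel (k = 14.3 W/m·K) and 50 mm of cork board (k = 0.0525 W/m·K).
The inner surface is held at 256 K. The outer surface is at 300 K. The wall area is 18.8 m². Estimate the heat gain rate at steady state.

Thermal resistances in series:
R_stainless steel = L/(kA) = 0.0055/(14.3×18.8) = 2.046×10^-5 K/W
R_cork board = L/(kA) = 0.05/(0.0525×18.8) = 0.05066 K/W
R_total = 0.05068 K/W
Q = ΔT / R_total = 44 / 0.05068

Q ≈ 868 W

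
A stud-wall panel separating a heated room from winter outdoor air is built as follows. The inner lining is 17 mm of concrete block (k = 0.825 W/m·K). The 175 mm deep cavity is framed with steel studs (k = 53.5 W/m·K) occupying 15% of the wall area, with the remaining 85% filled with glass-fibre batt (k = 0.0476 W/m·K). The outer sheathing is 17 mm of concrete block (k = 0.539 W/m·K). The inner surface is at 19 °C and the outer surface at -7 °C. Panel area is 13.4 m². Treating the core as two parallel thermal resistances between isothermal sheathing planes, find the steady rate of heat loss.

Q ≈ 4720 W

Sheathing layers in series; stud and cavity paths in parallel between them.
R_inner = 0.017/(0.825×13.4) = 0.001538 K/W
R_stud  = 0.175/(53.5×0.15×13.4) = 0.001627 K/W
R_cav   = 0.175/(0.0476×0.85×13.4) = 0.3228 K/W
1/R_core = 1/R_stud + 1/R_cav → R_core = 0.001619 K/W
R_outer = 0.017/(0.539×13.4) = 0.002354 K/W
R_total = 0.005511 K/W
Q = ΔT/R_total = 26/0.005511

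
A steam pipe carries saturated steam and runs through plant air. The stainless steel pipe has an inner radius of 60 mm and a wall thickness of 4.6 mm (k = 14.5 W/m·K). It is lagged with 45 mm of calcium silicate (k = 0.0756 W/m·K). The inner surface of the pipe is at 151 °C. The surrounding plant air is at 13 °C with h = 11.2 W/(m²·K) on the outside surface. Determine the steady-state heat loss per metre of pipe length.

q′ ≈ 111 W/m

Cylindrical conduction, so R = ln(r₂/r₁)/(2πkL) per layer, in series:
R_stainless steel pipe wall = ln(64.6/60)/(2π×14.5×1) = 8.108×10^-4 K/W
R_calcium silicate = ln(109.6/64.6)/(2π×0.0756×1) = 1.113 K/W
R_outer film = 1/(h_o·2πr_oL) = 1/(11.2×2π×0.1096×1) = 0.1297 K/W
R_total = 1.243 K/W
Q = ΔT/R_total = 138/1.243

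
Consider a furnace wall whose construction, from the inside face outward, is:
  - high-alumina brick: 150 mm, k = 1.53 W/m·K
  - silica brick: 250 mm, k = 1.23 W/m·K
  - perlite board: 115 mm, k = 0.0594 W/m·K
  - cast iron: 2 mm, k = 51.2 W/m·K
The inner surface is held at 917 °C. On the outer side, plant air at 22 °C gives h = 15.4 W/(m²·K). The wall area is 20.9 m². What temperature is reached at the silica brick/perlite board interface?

T ≈ 800 °C

Model the wall as resistances in series:
R_high-alumina brick = L/(kA) = 0.15/(1.53×20.9) = 0.004691 K/W
R_silica brick = L/(kA) = 0.25/(1.23×20.9) = 0.009725 K/W
R_perlite board = L/(kA) = 0.115/(0.0594×20.9) = 0.09263 K/W
R_cast iron = L/(kA) = 0.002/(51.2×20.9) = 1.869×10^-6 K/W
R_outer film = 1/(h_o·A) = 1/(15.4×20.9) = 0.003107 K/W
R_total = 0.1102 K/W;  Q = ΔT/R_total = 895/0.1102 = 8125 W
T_interface = T_inner − Q·ΣR(inner→interface) = 917 − 8120×0.01442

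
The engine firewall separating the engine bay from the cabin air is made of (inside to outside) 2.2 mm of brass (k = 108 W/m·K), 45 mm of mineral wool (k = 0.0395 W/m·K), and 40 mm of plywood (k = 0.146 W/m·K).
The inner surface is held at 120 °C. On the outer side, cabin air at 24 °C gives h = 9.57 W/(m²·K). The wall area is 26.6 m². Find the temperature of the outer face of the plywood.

T ≈ 30.6 °C

Series thermal resistances:
R_brass = L/(kA) = 0.0022/(108×26.6) = 7.658×10^-7 K/W
R_mineral wool = L/(kA) = 0.045/(0.0395×26.6) = 0.04283 K/W
R_plywood = L/(kA) = 0.04/(0.146×26.6) = 0.0103 K/W
R_outer film = 1/(h_o·A) = 1/(9.57×26.6) = 0.003928 K/W
R_total = 0.05706 K/W;  Q = ΔT/R_total = 96/0.05706 = 1683 W
T_interface = T_inner − Q·ΣR(inner→interface) = 120 − 1680×0.05313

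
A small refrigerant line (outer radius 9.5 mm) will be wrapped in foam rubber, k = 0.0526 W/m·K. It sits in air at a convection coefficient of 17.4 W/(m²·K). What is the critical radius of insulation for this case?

r_cr ≈ 3.02 mm

For a cylinder r_cr = k/h = 0.0526/17.4
r_cr = 3.02 mm; since the bare radius (9.5 mm) is above r_cr, any added insulation will reduce heat loss.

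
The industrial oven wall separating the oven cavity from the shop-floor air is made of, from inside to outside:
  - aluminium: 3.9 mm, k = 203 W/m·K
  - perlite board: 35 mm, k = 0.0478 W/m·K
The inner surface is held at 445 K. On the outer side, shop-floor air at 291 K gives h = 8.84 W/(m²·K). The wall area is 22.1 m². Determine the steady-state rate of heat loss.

Q ≈ 4030 W

Treating each layer as a thermal resistance in series:
R_aluminium = L/(kA) = 0.0039/(203×22.1) = 8.693×10^-7 K/W
R_perlite board = L/(kA) = 0.035/(0.0478×22.1) = 0.03313 K/W
R_outer film = 1/(h_o·A) = 1/(8.84×22.1) = 0.005119 K/W
R_total = 0.03825 K/W
Q = ΔT / R_total = 154 / 0.03825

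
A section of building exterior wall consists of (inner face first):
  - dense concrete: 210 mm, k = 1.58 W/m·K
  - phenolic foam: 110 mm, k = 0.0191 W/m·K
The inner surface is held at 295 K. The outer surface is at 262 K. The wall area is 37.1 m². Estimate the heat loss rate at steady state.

Thermal resistances in series:
R_dense concrete = L/(kA) = 0.21/(1.58×37.1) = 0.003583 K/W
R_phenolic foam = L/(kA) = 0.11/(0.0191×37.1) = 0.1552 K/W
R_total = 0.1588 K/W
Q = ΔT / R_total = 33 / 0.1588

Q ≈ 208 W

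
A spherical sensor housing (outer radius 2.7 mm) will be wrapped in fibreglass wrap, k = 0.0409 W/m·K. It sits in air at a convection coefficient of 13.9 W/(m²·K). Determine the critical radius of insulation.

For a sphere r_cr = 2k/h = 2×0.0409/13.9
r_cr = 5.88 mm; since the bare radius (2.7 mm) is below r_cr, adding a thin layer of insulation will *increase* heat loss.

r_cr ≈ 5.88 mm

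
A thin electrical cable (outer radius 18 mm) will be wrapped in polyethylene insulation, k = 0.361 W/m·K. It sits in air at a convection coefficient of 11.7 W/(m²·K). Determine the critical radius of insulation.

For a cylinder r_cr = k/h = 0.361/11.7
r_cr = 30.9 mm; since the bare radius (18 mm) is below r_cr, adding a thin layer of insulation will *increase* heat loss.

r_cr ≈ 30.9 mm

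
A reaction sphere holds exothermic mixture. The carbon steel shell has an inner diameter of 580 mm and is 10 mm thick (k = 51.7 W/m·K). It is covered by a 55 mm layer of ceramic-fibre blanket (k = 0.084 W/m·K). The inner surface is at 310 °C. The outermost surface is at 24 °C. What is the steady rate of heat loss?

For a spherical shell R = (1/r₁ − 1/r₂)/(4πk); film R = 1/(h·4πr²). In series:
R_carbon steel shell = (1/0.29 − 1/0.3)/(4π×51.7) = 1.769×10^-4 K/W
R_ceramic-fibre blanket = (1/0.3 − 1/0.355)/(4π×0.084) = 0.4892 K/W
R_total = 0.4894 K/W
Q = ΔT/R_total = 286/0.4894

Q ≈ 584 W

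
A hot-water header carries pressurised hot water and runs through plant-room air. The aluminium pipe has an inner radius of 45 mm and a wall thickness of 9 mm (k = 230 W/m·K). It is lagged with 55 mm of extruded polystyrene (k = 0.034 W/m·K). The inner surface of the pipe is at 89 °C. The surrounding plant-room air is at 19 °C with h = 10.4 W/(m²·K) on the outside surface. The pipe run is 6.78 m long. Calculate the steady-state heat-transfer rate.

Q ≈ 138 W

Per-layer cylindrical resistances, series-summed:
R_aluminium pipe wall = ln(54/45)/(2π×230×6.78) = 1.861×10^-5 K/W
R_extruded polystyrene = ln(109/54)/(2π×0.034×6.78) = 0.4849 K/W
R_outer film = 1/(h_o·2πr_oL) = 1/(10.4×2π×0.109×6.78) = 0.02071 K/W
R_total = 0.5057 K/W
Q = ΔT/R_total = 70/0.5057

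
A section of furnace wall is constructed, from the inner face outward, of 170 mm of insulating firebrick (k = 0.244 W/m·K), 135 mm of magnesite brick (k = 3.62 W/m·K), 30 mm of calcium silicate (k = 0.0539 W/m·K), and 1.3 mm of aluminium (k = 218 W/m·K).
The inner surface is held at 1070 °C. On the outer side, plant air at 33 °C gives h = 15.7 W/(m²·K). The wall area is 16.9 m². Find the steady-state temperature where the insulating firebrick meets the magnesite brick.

T ≈ 537 °C

Treating each layer as a thermal resistance in series:
R_insulating firebrick = L/(kA) = 0.17/(0.244×16.9) = 0.04123 K/W
R_magnesite brick = L/(kA) = 0.135/(3.62×16.9) = 0.002207 K/W
R_calcium silicate = L/(kA) = 0.03/(0.0539×16.9) = 0.03293 K/W
R_aluminium = L/(kA) = 0.0013/(218×16.9) = 3.529×10^-7 K/W
R_outer film = 1/(h_o·A) = 1/(15.7×16.9) = 0.003769 K/W
R_total = 0.08014 K/W;  Q = ΔT/R_total = 1037/0.08014 = 12940 W
T_interface = T_inner − Q·ΣR(inner→interface) = 1070 − 12900×0.04123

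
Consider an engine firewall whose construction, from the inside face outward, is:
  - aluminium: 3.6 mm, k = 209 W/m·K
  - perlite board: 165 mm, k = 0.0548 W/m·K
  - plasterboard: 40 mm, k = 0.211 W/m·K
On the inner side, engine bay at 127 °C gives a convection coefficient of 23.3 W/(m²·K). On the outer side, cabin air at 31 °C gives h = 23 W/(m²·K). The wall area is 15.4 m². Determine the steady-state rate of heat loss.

Q ≈ 450 W

Series thermal resistances:
R_inner film = 1/(h_i·A) = 1/(23.3×15.4) = 0.002787 K/W
R_aluminium = L/(kA) = 0.0036/(209×15.4) = 1.118×10^-6 K/W
R_perlite board = L/(kA) = 0.165/(0.0548×15.4) = 0.1955 K/W
R_plasterboard = L/(kA) = 0.04/(0.211×15.4) = 0.01231 K/W
R_outer film = 1/(h_o·A) = 1/(23×15.4) = 0.002823 K/W
R_total = 0.2134 K/W
Q = ΔT / R_total = 96 / 0.2134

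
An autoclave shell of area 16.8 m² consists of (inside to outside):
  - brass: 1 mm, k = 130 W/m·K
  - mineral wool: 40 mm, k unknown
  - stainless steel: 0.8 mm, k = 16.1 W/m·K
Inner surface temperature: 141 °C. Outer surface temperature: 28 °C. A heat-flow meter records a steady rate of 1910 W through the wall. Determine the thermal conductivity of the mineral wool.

Series thermal resistances:
R_brass = L/(kA) = 0.001/(130×16.8) = 4.579×10^-7 K/W
R_stainless steel = L/(kA) = 0.0008/(16.1×16.8) = 2.958×10^-6 K/W
Sum of known resistances R_other = 3.416×10^-6 K/W
Total R = ΔT/Q = 113/1910 = 0.05916 K/W
R_mineral wool = R_total − R_other = 0.05916 K/W
k = L/(R·A) = 0.04/(0.05916×16.8)

k ≈ 0.0402 W/(m·K)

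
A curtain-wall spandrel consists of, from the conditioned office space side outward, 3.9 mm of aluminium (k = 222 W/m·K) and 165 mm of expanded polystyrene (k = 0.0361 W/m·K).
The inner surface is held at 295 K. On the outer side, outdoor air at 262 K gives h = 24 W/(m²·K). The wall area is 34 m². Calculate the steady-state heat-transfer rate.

Series thermal resistances:
R_aluminium = L/(kA) = 0.0039/(222×34) = 5.167×10^-7 K/W
R_expanded polystyrene = L/(kA) = 0.165/(0.0361×34) = 0.1344 K/W
R_outer film = 1/(h_o·A) = 1/(24×34) = 0.001225 K/W
R_total = 0.1357 K/W
Q = ΔT / R_total = 33 / 0.1357

Q ≈ 243 W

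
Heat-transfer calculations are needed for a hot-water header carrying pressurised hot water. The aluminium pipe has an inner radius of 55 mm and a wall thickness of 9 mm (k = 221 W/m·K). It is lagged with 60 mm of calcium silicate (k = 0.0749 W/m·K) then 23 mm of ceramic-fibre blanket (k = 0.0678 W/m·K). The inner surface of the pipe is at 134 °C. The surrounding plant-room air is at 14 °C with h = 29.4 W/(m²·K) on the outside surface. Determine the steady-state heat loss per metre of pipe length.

Per-layer cylindrical resistances, series-summed:
R_aluminium pipe wall = ln(64/55)/(2π×221×1) = 1.091×10^-4 K/W
R_calcium silicate = ln(124/64)/(2π×0.0749×1) = 1.405 K/W
R_ceramic-fibre blanket = ln(147/124)/(2π×0.0678×1) = 0.3994 K/W
R_outer film = 1/(h_o·2πr_oL) = 1/(29.4×2π×0.147×1) = 0.03683 K/W
R_total = 1.842 K/W
Q = ΔT/R_total = 120/1.842

q′ ≈ 65.2 W/m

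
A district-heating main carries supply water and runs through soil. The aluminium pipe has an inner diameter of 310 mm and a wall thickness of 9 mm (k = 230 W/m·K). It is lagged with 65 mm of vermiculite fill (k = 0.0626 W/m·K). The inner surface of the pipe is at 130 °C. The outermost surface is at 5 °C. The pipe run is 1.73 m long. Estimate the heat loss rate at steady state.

Q ≈ 255 W

Cylindrical conduction, so R = ln(r₂/r₁)/(2πkL) per layer, in series:
R_aluminium pipe wall = ln(164/155)/(2π×230×1.73) = 2.258×10^-5 K/W
R_vermiculite fill = ln(229/164)/(2π×0.0626×1.73) = 0.4906 K/W
R_total = 0.4907 K/W
Q = ΔT/R_total = 125/0.4907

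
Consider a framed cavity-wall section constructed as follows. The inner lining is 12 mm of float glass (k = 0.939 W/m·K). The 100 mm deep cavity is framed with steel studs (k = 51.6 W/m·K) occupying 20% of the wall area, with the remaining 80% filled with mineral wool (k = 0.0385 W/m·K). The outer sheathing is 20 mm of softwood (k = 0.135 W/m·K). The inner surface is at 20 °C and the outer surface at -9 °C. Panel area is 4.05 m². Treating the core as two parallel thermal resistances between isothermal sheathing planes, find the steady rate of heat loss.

Q ≈ 688 W

Sheathing layers in series; stud and cavity paths in parallel between them.
R_inner = 0.012/(0.939×4.05) = 0.003155 K/W
R_stud  = 0.1/(51.6×0.2×4.05) = 0.002393 K/W
R_cav   = 0.1/(0.0385×0.8×4.05) = 0.8017 K/W
1/R_core = 1/R_stud + 1/R_cav → R_core = 0.002385 K/W
R_outer = 0.02/(0.135×4.05) = 0.03658 K/W
R_total = 0.04212 K/W
Q = ΔT/R_total = 29/0.04212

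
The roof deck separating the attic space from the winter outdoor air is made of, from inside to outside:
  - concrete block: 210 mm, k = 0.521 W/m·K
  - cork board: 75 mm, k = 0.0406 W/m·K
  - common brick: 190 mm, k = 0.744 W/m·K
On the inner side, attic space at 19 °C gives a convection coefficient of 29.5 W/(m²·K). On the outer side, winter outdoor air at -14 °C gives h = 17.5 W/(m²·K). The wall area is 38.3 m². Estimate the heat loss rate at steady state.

Q ≈ 487 W

Thermal resistances in series:
R_inner film = 1/(h_i·A) = 1/(29.5×38.3) = 8.851×10^-4 K/W
R_concrete block = L/(kA) = 0.21/(0.521×38.3) = 0.01052 K/W
R_cork board = L/(kA) = 0.075/(0.0406×38.3) = 0.04823 K/W
R_common brick = L/(kA) = 0.19/(0.744×38.3) = 0.006668 K/W
R_outer film = 1/(h_o·A) = 1/(17.5×38.3) = 0.001492 K/W
R_total = 0.0678 K/W
Q = ΔT / R_total = 33 / 0.0678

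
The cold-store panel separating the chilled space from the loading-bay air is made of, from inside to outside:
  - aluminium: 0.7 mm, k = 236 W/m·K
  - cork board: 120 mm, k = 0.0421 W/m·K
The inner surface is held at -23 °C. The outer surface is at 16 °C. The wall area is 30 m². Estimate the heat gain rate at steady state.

Thermal resistances in series:
R_aluminium = L/(kA) = 0.0007/(236×30) = 9.887×10^-8 K/W
R_cork board = L/(kA) = 0.12/(0.0421×30) = 0.09501 K/W
R_total = 0.09501 K/W
Q = ΔT / R_total = 39 / 0.09501

Q ≈ 410 W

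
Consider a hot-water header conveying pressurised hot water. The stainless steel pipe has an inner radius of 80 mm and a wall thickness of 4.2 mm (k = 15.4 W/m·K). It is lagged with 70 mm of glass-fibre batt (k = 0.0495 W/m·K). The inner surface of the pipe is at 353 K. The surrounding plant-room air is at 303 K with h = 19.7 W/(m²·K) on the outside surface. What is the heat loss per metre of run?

q′ ≈ 25 W/m

Per-layer cylindrical resistances, series-summed:
R_stainless steel pipe wall = ln(84.2/80)/(2π×15.4×1) = 5.288×10^-4 K/W
R_glass-fibre batt = ln(154.2/84.2)/(2π×0.0495×1) = 1.945 K/W
R_outer film = 1/(h_o·2πr_oL) = 1/(19.7×2π×0.1542×1) = 0.05239 K/W
R_total = 1.998 K/W
Q = ΔT/R_total = 50/1.998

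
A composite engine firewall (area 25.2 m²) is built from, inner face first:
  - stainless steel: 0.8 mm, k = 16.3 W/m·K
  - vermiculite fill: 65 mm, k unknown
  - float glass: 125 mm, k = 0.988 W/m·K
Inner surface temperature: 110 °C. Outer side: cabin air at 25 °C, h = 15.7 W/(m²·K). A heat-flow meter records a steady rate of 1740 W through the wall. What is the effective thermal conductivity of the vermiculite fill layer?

Series thermal resistances:
R_stainless steel = L/(kA) = 0.0008/(16.3×25.2) = 1.948×10^-6 K/W
R_float glass = L/(kA) = 0.125/(0.988×25.2) = 0.005021 K/W
R_outer film = 1/(h_o·A) = 1/(15.7×25.2) = 0.002528 K/W
Sum of known resistances R_other = 0.00755 K/W
Total R = ΔT/Q = 85/1740 = 0.04885 K/W
R_vermiculite fill = R_total − R_other = 0.0413 K/W
k = L/(R·A) = 0.065/(0.0413×25.2)

k ≈ 0.0625 W/(m·K)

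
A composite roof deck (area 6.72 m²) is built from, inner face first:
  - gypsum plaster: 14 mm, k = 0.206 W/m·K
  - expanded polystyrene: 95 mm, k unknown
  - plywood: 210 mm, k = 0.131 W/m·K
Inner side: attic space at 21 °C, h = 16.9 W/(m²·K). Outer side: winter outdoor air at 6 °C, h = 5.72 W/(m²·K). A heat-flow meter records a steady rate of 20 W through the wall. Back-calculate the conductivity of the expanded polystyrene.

k ≈ 0.0303 W/(m·K)

Treating each layer as a thermal resistance in series:
R_inner film = 1/(h_i·A) = 1/(16.9×6.72) = 0.008805 K/W
R_gypsum plaster = L/(kA) = 0.014/(0.206×6.72) = 0.01011 K/W
R_plywood = L/(kA) = 0.21/(0.131×6.72) = 0.2385 K/W
R_outer film = 1/(h_o·A) = 1/(5.72×6.72) = 0.02602 K/W
Sum of known resistances R_other = 0.2835 K/W
Total R = ΔT/Q = 15/20 = 0.75 K/W
R_expanded polystyrene = R_total − R_other = 0.4665 K/W
k = L/(R·A) = 0.095/(0.4665×6.72)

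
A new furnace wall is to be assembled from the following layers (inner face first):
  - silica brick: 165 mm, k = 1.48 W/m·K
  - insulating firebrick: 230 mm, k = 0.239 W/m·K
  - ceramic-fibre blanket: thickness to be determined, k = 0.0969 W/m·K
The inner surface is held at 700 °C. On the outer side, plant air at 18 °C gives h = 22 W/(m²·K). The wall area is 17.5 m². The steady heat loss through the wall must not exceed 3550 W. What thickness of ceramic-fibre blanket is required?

L ≈ 217 mm

Model the wall as resistances in series:
R_silica brick = L/(kA) = 0.165/(1.48×17.5) = 0.006371 K/W
R_insulating firebrick = L/(kA) = 0.23/(0.239×17.5) = 0.05499 K/W
R_outer film = 1/(h_o·A) = 1/(22×17.5) = 0.002597 K/W
Sum of the known resistances R_other = 0.06396 K/W
Required total resistance R_tot = ΔT/Q_allow = 682/3550 = 0.1921 K/W
R_ceramic-fibre blanket = R_tot − R_other = 0.1282 K/W
L = R·k·A = 0.1282×0.0969×17.5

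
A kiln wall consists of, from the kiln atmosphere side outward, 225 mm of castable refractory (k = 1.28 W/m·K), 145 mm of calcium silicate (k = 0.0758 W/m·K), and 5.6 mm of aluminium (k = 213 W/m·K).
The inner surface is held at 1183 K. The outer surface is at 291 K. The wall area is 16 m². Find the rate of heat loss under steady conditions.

Q ≈ 6830 W

Treating each layer as a thermal resistance in series:
R_castable refractory = L/(kA) = 0.225/(1.28×16) = 0.01099 K/W
R_calcium silicate = L/(kA) = 0.145/(0.0758×16) = 0.1196 K/W
R_aluminium = L/(kA) = 0.0056/(213×16) = 1.643×10^-6 K/W
R_total = 0.1305 K/W
Q = ΔT / R_total = 892 / 0.1305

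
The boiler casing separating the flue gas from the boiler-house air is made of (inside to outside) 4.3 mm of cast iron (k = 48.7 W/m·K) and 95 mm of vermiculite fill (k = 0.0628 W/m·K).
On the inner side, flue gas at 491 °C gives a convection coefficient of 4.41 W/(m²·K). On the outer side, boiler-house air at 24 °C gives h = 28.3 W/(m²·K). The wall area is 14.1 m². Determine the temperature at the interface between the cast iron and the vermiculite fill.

Series thermal resistances:
R_inner film = 1/(h_i·A) = 1/(4.41×14.1) = 0.01608 K/W
R_cast iron = L/(kA) = 0.0043/(48.7×14.1) = 6.262×10^-6 K/W
R_vermiculite fill = L/(kA) = 0.095/(0.0628×14.1) = 0.1073 K/W
R_outer film = 1/(h_o·A) = 1/(28.3×14.1) = 0.002506 K/W
R_total = 0.1259 K/W;  Q = ΔT/R_total = 467/0.1259 = 3710 W
T_interface = T_inner − Q·ΣR(inner→interface) = 491 − 3710×0.01609

T ≈ 431 °C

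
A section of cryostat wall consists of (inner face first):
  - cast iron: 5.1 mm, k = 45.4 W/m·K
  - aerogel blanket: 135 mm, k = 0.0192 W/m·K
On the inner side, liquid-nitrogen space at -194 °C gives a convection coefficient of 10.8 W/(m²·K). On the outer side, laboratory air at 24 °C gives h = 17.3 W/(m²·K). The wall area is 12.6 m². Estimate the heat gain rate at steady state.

Using the resistance-network approach (series):
R_inner film = 1/(h_i·A) = 1/(10.8×12.6) = 0.007349 K/W
R_cast iron = L/(kA) = 0.0051/(45.4×12.6) = 8.915×10^-6 K/W
R_aerogel blanket = L/(kA) = 0.135/(0.0192×12.6) = 0.558 K/W
R_outer film = 1/(h_o·A) = 1/(17.3×12.6) = 0.004588 K/W
R_total = 0.57 K/W
Q = ΔT / R_total = 218 / 0.57

Q ≈ 382 W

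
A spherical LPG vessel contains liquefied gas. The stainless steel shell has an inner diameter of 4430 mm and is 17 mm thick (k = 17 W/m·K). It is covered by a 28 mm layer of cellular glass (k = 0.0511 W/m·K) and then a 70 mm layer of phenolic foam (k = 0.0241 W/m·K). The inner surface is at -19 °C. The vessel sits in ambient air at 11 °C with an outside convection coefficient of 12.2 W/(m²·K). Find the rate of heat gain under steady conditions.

For a spherical shell R = (1/r₁ − 1/r₂)/(4πk); film R = 1/(h·4πr²). In series:
R_stainless steel shell = (1/2.215 − 1/2.232)/(4π×17) = 1.61×10^-5 K/W
R_cellular glass = (1/2.232 − 1/2.26)/(4π×0.0511) = 0.008644 K/W
R_phenolic foam = (1/2.26 − 1/2.33)/(4π×0.0241) = 0.04389 K/W
R_outer film = 1/(h·4πr_o²) = 1/(12.2×4π×2.33²) = 0.001201 K/W
R_total = 0.05376 K/W
Q = ΔT/R_total = 30/0.05376

Q ≈ 558 W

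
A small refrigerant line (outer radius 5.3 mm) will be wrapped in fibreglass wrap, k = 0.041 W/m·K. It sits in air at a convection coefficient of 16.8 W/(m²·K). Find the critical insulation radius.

For a cylinder r_cr = k/h = 0.041/16.8
r_cr = 2.44 mm; since the bare radius (5.3 mm) is above r_cr, any added insulation will reduce heat loss.

r_cr ≈ 2.44 mm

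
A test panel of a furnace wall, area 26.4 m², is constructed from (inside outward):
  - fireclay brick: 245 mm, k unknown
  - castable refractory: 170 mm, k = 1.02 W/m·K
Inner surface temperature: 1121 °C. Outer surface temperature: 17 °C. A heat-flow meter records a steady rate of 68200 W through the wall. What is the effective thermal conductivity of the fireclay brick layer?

k ≈ 0.94 W/(m·K)

Using the resistance-network approach (series):
R_castable refractory = L/(kA) = 0.17/(1.02×26.4) = 0.006313 K/W
Sum of known resistances R_other = 0.006313 K/W
Total R = ΔT/Q = 1104/68200 = 0.01619 K/W
R_fireclay brick = R_total − R_other = 0.009875 K/W
k = L/(R·A) = 0.245/(0.009875×26.4)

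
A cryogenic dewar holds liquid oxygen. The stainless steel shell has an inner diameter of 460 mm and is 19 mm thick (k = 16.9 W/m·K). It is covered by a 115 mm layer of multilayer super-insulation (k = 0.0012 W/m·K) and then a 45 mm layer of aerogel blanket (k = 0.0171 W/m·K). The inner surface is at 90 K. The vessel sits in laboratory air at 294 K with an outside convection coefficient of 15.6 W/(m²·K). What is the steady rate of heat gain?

Spherical conduction: R = (1/r_in − 1/r_out)/(4πk) per layer; series-sum.
R_stainless steel shell = (1/0.23 − 1/0.249)/(4π×16.9) = 0.001562 K/W
R_multilayer super-insulation = (1/0.249 − 1/0.364)/(4π×0.0012) = 84.14 K/W
R_aerogel blanket = (1/0.364 − 1/0.409)/(4π×0.0171) = 1.407 K/W
R_outer film = 1/(h·4πr_o²) = 1/(15.6×4π×0.409²) = 0.03049 K/W
R_total = 85.58 K/W
Q = ΔT/R_total = 204/85.58

Q ≈ 2.38 W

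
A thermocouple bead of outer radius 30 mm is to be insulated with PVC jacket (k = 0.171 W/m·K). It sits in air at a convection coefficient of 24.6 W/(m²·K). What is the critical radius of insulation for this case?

r_cr ≈ 13.9 mm

For a sphere r_cr = 2k/h = 2×0.171/24.6
r_cr = 13.9 mm; since the bare radius (30 mm) is above r_cr, any added insulation will reduce heat loss.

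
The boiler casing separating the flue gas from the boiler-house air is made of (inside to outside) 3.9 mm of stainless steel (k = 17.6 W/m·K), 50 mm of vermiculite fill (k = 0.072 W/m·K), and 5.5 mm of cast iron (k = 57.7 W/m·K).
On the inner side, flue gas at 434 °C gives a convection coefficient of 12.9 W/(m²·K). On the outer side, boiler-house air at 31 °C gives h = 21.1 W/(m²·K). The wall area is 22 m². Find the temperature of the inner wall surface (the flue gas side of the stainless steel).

Using the resistance-network approach (series):
R_inner film = 1/(h_i·A) = 1/(12.9×22) = 0.003524 K/W
R_stainless steel = L/(kA) = 0.0039/(17.6×22) = 1.007×10^-5 K/W
R_vermiculite fill = L/(kA) = 0.05/(0.072×22) = 0.03157 K/W
R_cast iron = L/(kA) = 0.0055/(57.7×22) = 4.333×10^-6 K/W
R_outer film = 1/(h_o·A) = 1/(21.1×22) = 0.002154 K/W
R_total = 0.03726 K/W;  Q = ΔT/R_total = 403/0.03726 = 10820 W
T_interface = T_inner − Q·ΣR(inner→interface) = 434 − 10800×0.003524

T ≈ 396 °C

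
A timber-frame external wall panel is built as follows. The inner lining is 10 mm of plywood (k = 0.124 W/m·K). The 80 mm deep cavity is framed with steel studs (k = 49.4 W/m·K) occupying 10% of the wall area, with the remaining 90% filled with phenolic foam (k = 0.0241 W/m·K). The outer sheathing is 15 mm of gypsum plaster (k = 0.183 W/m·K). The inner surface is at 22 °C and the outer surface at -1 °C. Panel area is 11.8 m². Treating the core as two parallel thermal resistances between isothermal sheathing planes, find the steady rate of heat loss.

Sheathing layers in series; stud and cavity paths in parallel between them.
R_inner = 0.01/(0.124×11.8) = 0.006834 K/W
R_stud  = 0.08/(49.4×0.1×11.8) = 0.001372 K/W
R_cav   = 0.08/(0.0241×0.9×11.8) = 0.3126 K/W
1/R_core = 1/R_stud + 1/R_cav → R_core = 0.001366 K/W
R_outer = 0.015/(0.183×11.8) = 0.006946 K/W
R_total = 0.01515 K/W
Q = ΔT/R_total = 23/0.01515

Q ≈ 1520 W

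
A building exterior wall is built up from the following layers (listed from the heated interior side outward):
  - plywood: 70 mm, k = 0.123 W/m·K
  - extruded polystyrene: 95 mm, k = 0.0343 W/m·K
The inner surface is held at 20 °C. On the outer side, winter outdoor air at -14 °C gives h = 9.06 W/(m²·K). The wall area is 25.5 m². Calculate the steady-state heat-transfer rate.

Q ≈ 251 W

Model the wall as resistances in series:
R_plywood = L/(kA) = 0.07/(0.123×25.5) = 0.02232 K/W
R_extruded polystyrene = L/(kA) = 0.095/(0.0343×25.5) = 0.1086 K/W
R_outer film = 1/(h_o·A) = 1/(9.06×25.5) = 0.004328 K/W
R_total = 0.1353 K/W
Q = ΔT / R_total = 34 / 0.1353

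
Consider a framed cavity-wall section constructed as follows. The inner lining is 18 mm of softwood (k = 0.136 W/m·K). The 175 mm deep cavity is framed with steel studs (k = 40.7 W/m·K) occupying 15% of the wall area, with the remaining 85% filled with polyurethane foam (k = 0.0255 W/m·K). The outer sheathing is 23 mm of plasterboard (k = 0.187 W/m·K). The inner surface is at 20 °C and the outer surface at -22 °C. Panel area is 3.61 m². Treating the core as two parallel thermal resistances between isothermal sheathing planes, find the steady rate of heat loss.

Q ≈ 534 W

Sheathing layers in series; stud and cavity paths in parallel between them.
R_inner = 0.018/(0.136×3.61) = 0.03666 K/W
R_stud  = 0.175/(40.7×0.15×3.61) = 0.00794 K/W
R_cav   = 0.175/(0.0255×0.85×3.61) = 2.237 K/W
1/R_core = 1/R_stud + 1/R_cav → R_core = 0.007912 K/W
R_outer = 0.023/(0.187×3.61) = 0.03407 K/W
R_total = 0.07865 K/W
Q = ΔT/R_total = 42/0.07865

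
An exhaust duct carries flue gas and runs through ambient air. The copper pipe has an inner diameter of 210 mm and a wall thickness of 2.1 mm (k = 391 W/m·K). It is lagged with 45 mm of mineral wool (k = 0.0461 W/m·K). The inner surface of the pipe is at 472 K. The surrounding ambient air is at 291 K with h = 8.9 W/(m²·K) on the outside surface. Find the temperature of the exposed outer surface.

T ≈ 307 K

Cylindrical conduction, so R = ln(r₂/r₁)/(2πkL) per layer, in series:
R_copper pipe wall = ln(107.1/105)/(2π×391×1) = 8.061×10^-6 K/W
R_mineral wool = ln(152.1/107.1)/(2π×0.0461×1) = 1.211 K/W
R_outer film = 1/(h_o·2πr_oL) = 1/(8.9×2π×0.1521×1) = 0.1176 K/W
R_total = 1.329 K/W
Q = ΔT/R_total = 181/1.329
Q = 136 W/m
T_interface = T_inner − Q·ΣR(inner→interface) = 472 − 136×1.211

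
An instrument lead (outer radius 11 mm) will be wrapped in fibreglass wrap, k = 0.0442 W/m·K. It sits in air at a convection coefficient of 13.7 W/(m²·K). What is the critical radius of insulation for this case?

For a cylinder r_cr = k/h = 0.0442/13.7
r_cr = 3.23 mm; since the bare radius (11 mm) is above r_cr, any added insulation will reduce heat loss.

r_cr ≈ 3.23 mm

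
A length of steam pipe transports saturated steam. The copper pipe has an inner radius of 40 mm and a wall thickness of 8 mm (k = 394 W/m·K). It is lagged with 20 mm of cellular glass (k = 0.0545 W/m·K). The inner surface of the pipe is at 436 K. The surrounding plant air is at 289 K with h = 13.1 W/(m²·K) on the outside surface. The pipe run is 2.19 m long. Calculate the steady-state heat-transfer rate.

Q ≈ 269 W

Treating each annulus and film as a series resistance:
R_copper pipe wall = ln(48/40)/(2π×394×2.19) = 3.363×10^-5 K/W
R_cellular glass = ln(68/48)/(2π×0.0545×2.19) = 0.4645 K/W
R_outer film = 1/(h_o·2πr_oL) = 1/(13.1×2π×0.068×2.19) = 0.08158 K/W
R_total = 0.5461 K/W
Q = ΔT/R_total = 147/0.5461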